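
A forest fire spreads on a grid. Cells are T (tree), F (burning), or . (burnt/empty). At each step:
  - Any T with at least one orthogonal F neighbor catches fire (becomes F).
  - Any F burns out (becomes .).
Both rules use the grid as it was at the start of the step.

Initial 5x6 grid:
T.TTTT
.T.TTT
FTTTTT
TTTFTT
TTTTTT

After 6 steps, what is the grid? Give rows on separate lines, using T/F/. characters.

Step 1: 6 trees catch fire, 2 burn out
  T.TTTT
  .T.TTT
  .FTFTT
  FTF.FT
  TTTFTT
Step 2: 9 trees catch fire, 6 burn out
  T.TTTT
  .F.FTT
  ..F.FT
  .F...F
  FTF.FT
Step 3: 5 trees catch fire, 9 burn out
  T.TFTT
  ....FT
  .....F
  ......
  .F...F
Step 4: 3 trees catch fire, 5 burn out
  T.F.FT
  .....F
  ......
  ......
  ......
Step 5: 1 trees catch fire, 3 burn out
  T....F
  ......
  ......
  ......
  ......
Step 6: 0 trees catch fire, 1 burn out
  T.....
  ......
  ......
  ......
  ......

T.....
......
......
......
......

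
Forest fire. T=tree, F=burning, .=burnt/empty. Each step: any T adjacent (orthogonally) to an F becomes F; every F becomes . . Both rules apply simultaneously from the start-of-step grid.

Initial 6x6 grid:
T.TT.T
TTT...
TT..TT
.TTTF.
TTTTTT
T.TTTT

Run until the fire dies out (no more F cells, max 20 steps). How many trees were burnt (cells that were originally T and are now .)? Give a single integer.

Answer: 24

Derivation:
Step 1: +3 fires, +1 burnt (F count now 3)
Step 2: +5 fires, +3 burnt (F count now 5)
Step 3: +4 fires, +5 burnt (F count now 4)
Step 4: +3 fires, +4 burnt (F count now 3)
Step 5: +3 fires, +3 burnt (F count now 3)
Step 6: +3 fires, +3 burnt (F count now 3)
Step 7: +2 fires, +3 burnt (F count now 2)
Step 8: +1 fires, +2 burnt (F count now 1)
Step 9: +0 fires, +1 burnt (F count now 0)
Fire out after step 9
Initially T: 25, now '.': 35
Total burnt (originally-T cells now '.'): 24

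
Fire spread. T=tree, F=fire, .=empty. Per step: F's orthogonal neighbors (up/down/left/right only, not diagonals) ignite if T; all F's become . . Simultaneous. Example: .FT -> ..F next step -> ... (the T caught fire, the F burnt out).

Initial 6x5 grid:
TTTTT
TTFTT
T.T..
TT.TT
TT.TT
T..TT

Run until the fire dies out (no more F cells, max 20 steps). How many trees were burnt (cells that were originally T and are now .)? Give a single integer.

Answer: 16

Derivation:
Step 1: +4 fires, +1 burnt (F count now 4)
Step 2: +4 fires, +4 burnt (F count now 4)
Step 3: +3 fires, +4 burnt (F count now 3)
Step 4: +1 fires, +3 burnt (F count now 1)
Step 5: +2 fires, +1 burnt (F count now 2)
Step 6: +2 fires, +2 burnt (F count now 2)
Step 7: +0 fires, +2 burnt (F count now 0)
Fire out after step 7
Initially T: 22, now '.': 24
Total burnt (originally-T cells now '.'): 16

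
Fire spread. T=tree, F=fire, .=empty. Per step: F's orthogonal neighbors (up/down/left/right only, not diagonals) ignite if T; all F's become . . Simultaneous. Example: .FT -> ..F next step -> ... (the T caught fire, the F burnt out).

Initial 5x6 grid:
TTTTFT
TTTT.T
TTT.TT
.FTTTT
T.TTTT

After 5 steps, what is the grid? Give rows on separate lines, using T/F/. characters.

Step 1: 4 trees catch fire, 2 burn out
  TTTF.F
  TTTT.T
  TFT.TT
  ..FTTT
  T.TTTT
Step 2: 8 trees catch fire, 4 burn out
  TTF...
  TFTF.F
  F.F.TT
  ...FTT
  T.FTTT
Step 3: 6 trees catch fire, 8 burn out
  TF....
  F.F...
  ....TF
  ....FT
  T..FTT
Step 4: 4 trees catch fire, 6 burn out
  F.....
  ......
  ....F.
  .....F
  T...FT
Step 5: 1 trees catch fire, 4 burn out
  ......
  ......
  ......
  ......
  T....F

......
......
......
......
T....F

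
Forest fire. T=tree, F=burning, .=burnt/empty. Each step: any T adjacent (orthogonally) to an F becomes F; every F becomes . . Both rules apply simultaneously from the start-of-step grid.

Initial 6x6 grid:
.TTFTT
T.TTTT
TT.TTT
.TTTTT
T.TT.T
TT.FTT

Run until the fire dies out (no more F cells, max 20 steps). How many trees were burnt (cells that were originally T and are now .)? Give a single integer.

Step 1: +5 fires, +2 burnt (F count now 5)
Step 2: +8 fires, +5 burnt (F count now 8)
Step 3: +5 fires, +8 burnt (F count now 5)
Step 4: +3 fires, +5 burnt (F count now 3)
Step 5: +1 fires, +3 burnt (F count now 1)
Step 6: +1 fires, +1 burnt (F count now 1)
Step 7: +1 fires, +1 burnt (F count now 1)
Step 8: +0 fires, +1 burnt (F count now 0)
Fire out after step 8
Initially T: 27, now '.': 33
Total burnt (originally-T cells now '.'): 24

Answer: 24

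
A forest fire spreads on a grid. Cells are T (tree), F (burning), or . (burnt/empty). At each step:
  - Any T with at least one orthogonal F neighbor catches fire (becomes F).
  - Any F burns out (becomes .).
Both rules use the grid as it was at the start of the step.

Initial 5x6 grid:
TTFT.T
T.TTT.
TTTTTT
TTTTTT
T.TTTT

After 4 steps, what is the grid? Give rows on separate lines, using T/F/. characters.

Step 1: 3 trees catch fire, 1 burn out
  TF.F.T
  T.FTT.
  TTTTTT
  TTTTTT
  T.TTTT
Step 2: 3 trees catch fire, 3 burn out
  F....T
  T..FT.
  TTFTTT
  TTTTTT
  T.TTTT
Step 3: 5 trees catch fire, 3 burn out
  .....T
  F...F.
  TF.FTT
  TTFTTT
  T.TTTT
Step 4: 5 trees catch fire, 5 burn out
  .....T
  ......
  F...FT
  TF.FTT
  T.FTTT

.....T
......
F...FT
TF.FTT
T.FTTT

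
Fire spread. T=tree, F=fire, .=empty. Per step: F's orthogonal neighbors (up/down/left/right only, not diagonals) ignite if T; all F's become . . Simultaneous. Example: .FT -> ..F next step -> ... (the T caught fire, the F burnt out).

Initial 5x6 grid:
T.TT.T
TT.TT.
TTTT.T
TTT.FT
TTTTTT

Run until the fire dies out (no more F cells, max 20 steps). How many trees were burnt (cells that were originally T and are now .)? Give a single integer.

Answer: 22

Derivation:
Step 1: +2 fires, +1 burnt (F count now 2)
Step 2: +3 fires, +2 burnt (F count now 3)
Step 3: +1 fires, +3 burnt (F count now 1)
Step 4: +2 fires, +1 burnt (F count now 2)
Step 5: +3 fires, +2 burnt (F count now 3)
Step 6: +3 fires, +3 burnt (F count now 3)
Step 7: +3 fires, +3 burnt (F count now 3)
Step 8: +3 fires, +3 burnt (F count now 3)
Step 9: +2 fires, +3 burnt (F count now 2)
Step 10: +0 fires, +2 burnt (F count now 0)
Fire out after step 10
Initially T: 23, now '.': 29
Total burnt (originally-T cells now '.'): 22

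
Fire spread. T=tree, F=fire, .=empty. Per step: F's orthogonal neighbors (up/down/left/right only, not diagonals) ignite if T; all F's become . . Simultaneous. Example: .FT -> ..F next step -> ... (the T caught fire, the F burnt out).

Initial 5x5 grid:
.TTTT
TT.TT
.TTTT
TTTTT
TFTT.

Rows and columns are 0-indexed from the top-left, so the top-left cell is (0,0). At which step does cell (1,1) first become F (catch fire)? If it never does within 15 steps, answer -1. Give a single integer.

Step 1: cell (1,1)='T' (+3 fires, +1 burnt)
Step 2: cell (1,1)='T' (+4 fires, +3 burnt)
Step 3: cell (1,1)='F' (+3 fires, +4 burnt)
  -> target ignites at step 3
Step 4: cell (1,1)='.' (+4 fires, +3 burnt)
Step 5: cell (1,1)='.' (+3 fires, +4 burnt)
Step 6: cell (1,1)='.' (+2 fires, +3 burnt)
Step 7: cell (1,1)='.' (+1 fires, +2 burnt)
Step 8: cell (1,1)='.' (+0 fires, +1 burnt)
  fire out at step 8

3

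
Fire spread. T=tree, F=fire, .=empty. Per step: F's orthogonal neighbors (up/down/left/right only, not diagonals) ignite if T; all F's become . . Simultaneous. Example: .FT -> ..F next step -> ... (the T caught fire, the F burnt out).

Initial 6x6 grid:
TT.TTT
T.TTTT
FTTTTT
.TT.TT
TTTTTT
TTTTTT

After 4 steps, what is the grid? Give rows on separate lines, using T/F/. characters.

Step 1: 2 trees catch fire, 1 burn out
  TT.TTT
  F.TTTT
  .FTTTT
  .TT.TT
  TTTTTT
  TTTTTT
Step 2: 3 trees catch fire, 2 burn out
  FT.TTT
  ..TTTT
  ..FTTT
  .FT.TT
  TTTTTT
  TTTTTT
Step 3: 5 trees catch fire, 3 burn out
  .F.TTT
  ..FTTT
  ...FTT
  ..F.TT
  TFTTTT
  TTTTTT
Step 4: 5 trees catch fire, 5 burn out
  ...TTT
  ...FTT
  ....FT
  ....TT
  F.FTTT
  TFTTTT

...TTT
...FTT
....FT
....TT
F.FTTT
TFTTTT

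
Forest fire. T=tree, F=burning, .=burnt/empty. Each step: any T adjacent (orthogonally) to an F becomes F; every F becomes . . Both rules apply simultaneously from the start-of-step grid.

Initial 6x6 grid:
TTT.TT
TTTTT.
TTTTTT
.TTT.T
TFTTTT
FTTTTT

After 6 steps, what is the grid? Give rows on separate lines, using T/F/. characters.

Step 1: 4 trees catch fire, 2 burn out
  TTT.TT
  TTTTT.
  TTTTTT
  .FTT.T
  F.FTTT
  .FTTTT
Step 2: 4 trees catch fire, 4 burn out
  TTT.TT
  TTTTT.
  TFTTTT
  ..FT.T
  ...FTT
  ..FTTT
Step 3: 6 trees catch fire, 4 burn out
  TTT.TT
  TFTTT.
  F.FTTT
  ...F.T
  ....FT
  ...FTT
Step 4: 6 trees catch fire, 6 burn out
  TFT.TT
  F.FTT.
  ...FTT
  .....T
  .....F
  ....FT
Step 5: 6 trees catch fire, 6 burn out
  F.F.TT
  ...FT.
  ....FT
  .....F
  ......
  .....F
Step 6: 2 trees catch fire, 6 burn out
  ....TT
  ....F.
  .....F
  ......
  ......
  ......

....TT
....F.
.....F
......
......
......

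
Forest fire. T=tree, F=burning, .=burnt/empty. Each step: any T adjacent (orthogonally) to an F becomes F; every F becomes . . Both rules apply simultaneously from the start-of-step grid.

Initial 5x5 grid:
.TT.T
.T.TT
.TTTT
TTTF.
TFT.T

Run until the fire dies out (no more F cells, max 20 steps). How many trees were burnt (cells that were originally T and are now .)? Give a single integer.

Step 1: +5 fires, +2 burnt (F count now 5)
Step 2: +5 fires, +5 burnt (F count now 5)
Step 3: +2 fires, +5 burnt (F count now 2)
Step 4: +2 fires, +2 burnt (F count now 2)
Step 5: +1 fires, +2 burnt (F count now 1)
Step 6: +0 fires, +1 burnt (F count now 0)
Fire out after step 6
Initially T: 16, now '.': 24
Total burnt (originally-T cells now '.'): 15

Answer: 15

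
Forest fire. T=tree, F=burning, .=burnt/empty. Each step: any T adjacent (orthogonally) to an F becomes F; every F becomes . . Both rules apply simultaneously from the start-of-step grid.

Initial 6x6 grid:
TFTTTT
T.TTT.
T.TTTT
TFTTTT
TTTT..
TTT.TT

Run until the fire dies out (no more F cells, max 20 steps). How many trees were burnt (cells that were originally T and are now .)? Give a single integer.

Step 1: +5 fires, +2 burnt (F count now 5)
Step 2: +9 fires, +5 burnt (F count now 9)
Step 3: +7 fires, +9 burnt (F count now 7)
Step 4: +4 fires, +7 burnt (F count now 4)
Step 5: +1 fires, +4 burnt (F count now 1)
Step 6: +0 fires, +1 burnt (F count now 0)
Fire out after step 6
Initially T: 28, now '.': 34
Total burnt (originally-T cells now '.'): 26

Answer: 26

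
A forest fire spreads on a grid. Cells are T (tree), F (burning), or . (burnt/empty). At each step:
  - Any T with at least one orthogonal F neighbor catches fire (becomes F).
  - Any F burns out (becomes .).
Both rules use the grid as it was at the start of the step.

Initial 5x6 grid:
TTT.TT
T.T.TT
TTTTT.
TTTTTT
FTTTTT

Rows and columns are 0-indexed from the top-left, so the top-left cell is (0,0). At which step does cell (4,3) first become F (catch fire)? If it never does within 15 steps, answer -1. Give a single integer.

Step 1: cell (4,3)='T' (+2 fires, +1 burnt)
Step 2: cell (4,3)='T' (+3 fires, +2 burnt)
Step 3: cell (4,3)='F' (+4 fires, +3 burnt)
  -> target ignites at step 3
Step 4: cell (4,3)='.' (+4 fires, +4 burnt)
Step 5: cell (4,3)='.' (+5 fires, +4 burnt)
Step 6: cell (4,3)='.' (+3 fires, +5 burnt)
Step 7: cell (4,3)='.' (+1 fires, +3 burnt)
Step 8: cell (4,3)='.' (+2 fires, +1 burnt)
Step 9: cell (4,3)='.' (+1 fires, +2 burnt)
Step 10: cell (4,3)='.' (+0 fires, +1 burnt)
  fire out at step 10

3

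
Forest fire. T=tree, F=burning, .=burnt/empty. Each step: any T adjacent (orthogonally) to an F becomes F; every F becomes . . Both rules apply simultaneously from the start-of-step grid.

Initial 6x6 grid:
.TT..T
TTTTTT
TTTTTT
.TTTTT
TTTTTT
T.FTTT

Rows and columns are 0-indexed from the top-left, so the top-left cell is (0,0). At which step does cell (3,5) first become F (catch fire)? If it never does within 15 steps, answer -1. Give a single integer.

Step 1: cell (3,5)='T' (+2 fires, +1 burnt)
Step 2: cell (3,5)='T' (+4 fires, +2 burnt)
Step 3: cell (3,5)='T' (+6 fires, +4 burnt)
Step 4: cell (3,5)='T' (+6 fires, +6 burnt)
Step 5: cell (3,5)='F' (+6 fires, +6 burnt)
  -> target ignites at step 5
Step 6: cell (3,5)='.' (+4 fires, +6 burnt)
Step 7: cell (3,5)='.' (+1 fires, +4 burnt)
Step 8: cell (3,5)='.' (+1 fires, +1 burnt)
Step 9: cell (3,5)='.' (+0 fires, +1 burnt)
  fire out at step 9

5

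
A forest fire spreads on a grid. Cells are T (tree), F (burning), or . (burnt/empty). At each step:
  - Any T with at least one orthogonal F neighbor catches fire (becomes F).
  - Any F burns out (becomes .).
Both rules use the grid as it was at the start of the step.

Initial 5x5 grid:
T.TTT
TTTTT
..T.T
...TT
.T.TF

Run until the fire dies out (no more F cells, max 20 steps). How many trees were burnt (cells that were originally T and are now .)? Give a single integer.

Step 1: +2 fires, +1 burnt (F count now 2)
Step 2: +2 fires, +2 burnt (F count now 2)
Step 3: +1 fires, +2 burnt (F count now 1)
Step 4: +2 fires, +1 burnt (F count now 2)
Step 5: +2 fires, +2 burnt (F count now 2)
Step 6: +3 fires, +2 burnt (F count now 3)
Step 7: +1 fires, +3 burnt (F count now 1)
Step 8: +1 fires, +1 burnt (F count now 1)
Step 9: +0 fires, +1 burnt (F count now 0)
Fire out after step 9
Initially T: 15, now '.': 24
Total burnt (originally-T cells now '.'): 14

Answer: 14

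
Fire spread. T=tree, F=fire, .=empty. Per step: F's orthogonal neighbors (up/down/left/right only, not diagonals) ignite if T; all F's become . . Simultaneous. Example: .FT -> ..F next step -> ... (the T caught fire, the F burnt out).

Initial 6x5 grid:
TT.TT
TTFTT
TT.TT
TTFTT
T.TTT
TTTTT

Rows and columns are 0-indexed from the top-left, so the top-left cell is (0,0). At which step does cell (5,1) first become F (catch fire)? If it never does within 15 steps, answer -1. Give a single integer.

Step 1: cell (5,1)='T' (+5 fires, +2 burnt)
Step 2: cell (5,1)='T' (+10 fires, +5 burnt)
Step 3: cell (5,1)='F' (+8 fires, +10 burnt)
  -> target ignites at step 3
Step 4: cell (5,1)='.' (+2 fires, +8 burnt)
Step 5: cell (5,1)='.' (+0 fires, +2 burnt)
  fire out at step 5

3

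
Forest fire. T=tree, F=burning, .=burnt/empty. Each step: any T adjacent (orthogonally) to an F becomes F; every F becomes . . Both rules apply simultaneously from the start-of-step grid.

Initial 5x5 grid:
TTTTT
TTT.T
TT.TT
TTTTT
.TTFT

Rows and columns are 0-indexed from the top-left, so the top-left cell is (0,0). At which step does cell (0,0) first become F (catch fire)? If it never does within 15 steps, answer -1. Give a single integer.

Step 1: cell (0,0)='T' (+3 fires, +1 burnt)
Step 2: cell (0,0)='T' (+4 fires, +3 burnt)
Step 3: cell (0,0)='T' (+2 fires, +4 burnt)
Step 4: cell (0,0)='T' (+3 fires, +2 burnt)
Step 5: cell (0,0)='T' (+3 fires, +3 burnt)
Step 6: cell (0,0)='T' (+4 fires, +3 burnt)
Step 7: cell (0,0)='F' (+2 fires, +4 burnt)
  -> target ignites at step 7
Step 8: cell (0,0)='.' (+0 fires, +2 burnt)
  fire out at step 8

7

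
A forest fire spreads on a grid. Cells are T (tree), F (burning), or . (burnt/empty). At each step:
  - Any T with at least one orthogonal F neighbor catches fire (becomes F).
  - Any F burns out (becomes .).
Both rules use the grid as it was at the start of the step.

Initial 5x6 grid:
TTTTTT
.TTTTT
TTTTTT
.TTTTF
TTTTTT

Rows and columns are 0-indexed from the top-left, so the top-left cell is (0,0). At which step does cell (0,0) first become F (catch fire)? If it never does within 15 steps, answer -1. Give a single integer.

Step 1: cell (0,0)='T' (+3 fires, +1 burnt)
Step 2: cell (0,0)='T' (+4 fires, +3 burnt)
Step 3: cell (0,0)='T' (+5 fires, +4 burnt)
Step 4: cell (0,0)='T' (+5 fires, +5 burnt)
Step 5: cell (0,0)='T' (+4 fires, +5 burnt)
Step 6: cell (0,0)='T' (+4 fires, +4 burnt)
Step 7: cell (0,0)='T' (+1 fires, +4 burnt)
Step 8: cell (0,0)='F' (+1 fires, +1 burnt)
  -> target ignites at step 8
Step 9: cell (0,0)='.' (+0 fires, +1 burnt)
  fire out at step 9

8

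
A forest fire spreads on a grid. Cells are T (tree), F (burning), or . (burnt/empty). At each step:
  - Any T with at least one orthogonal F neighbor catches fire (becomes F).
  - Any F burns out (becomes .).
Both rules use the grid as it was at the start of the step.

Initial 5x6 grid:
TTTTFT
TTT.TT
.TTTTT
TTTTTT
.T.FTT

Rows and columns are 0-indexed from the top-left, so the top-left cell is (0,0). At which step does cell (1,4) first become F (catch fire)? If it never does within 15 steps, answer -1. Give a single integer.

Step 1: cell (1,4)='F' (+5 fires, +2 burnt)
  -> target ignites at step 1
Step 2: cell (1,4)='.' (+7 fires, +5 burnt)
Step 3: cell (1,4)='.' (+6 fires, +7 burnt)
Step 4: cell (1,4)='.' (+5 fires, +6 burnt)
Step 5: cell (1,4)='.' (+1 fires, +5 burnt)
Step 6: cell (1,4)='.' (+0 fires, +1 burnt)
  fire out at step 6

1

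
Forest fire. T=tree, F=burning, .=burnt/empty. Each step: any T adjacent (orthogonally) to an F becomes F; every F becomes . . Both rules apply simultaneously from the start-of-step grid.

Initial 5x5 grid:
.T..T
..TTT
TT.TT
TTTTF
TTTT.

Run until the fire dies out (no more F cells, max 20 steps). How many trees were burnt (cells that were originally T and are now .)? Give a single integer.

Step 1: +2 fires, +1 burnt (F count now 2)
Step 2: +4 fires, +2 burnt (F count now 4)
Step 3: +4 fires, +4 burnt (F count now 4)
Step 4: +4 fires, +4 burnt (F count now 4)
Step 5: +2 fires, +4 burnt (F count now 2)
Step 6: +0 fires, +2 burnt (F count now 0)
Fire out after step 6
Initially T: 17, now '.': 24
Total burnt (originally-T cells now '.'): 16

Answer: 16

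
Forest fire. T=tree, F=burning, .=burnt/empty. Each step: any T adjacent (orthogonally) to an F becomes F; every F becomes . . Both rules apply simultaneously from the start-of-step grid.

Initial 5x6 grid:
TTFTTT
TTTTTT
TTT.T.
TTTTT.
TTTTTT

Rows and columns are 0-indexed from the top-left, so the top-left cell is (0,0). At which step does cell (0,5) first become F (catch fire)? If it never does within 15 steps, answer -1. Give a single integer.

Step 1: cell (0,5)='T' (+3 fires, +1 burnt)
Step 2: cell (0,5)='T' (+5 fires, +3 burnt)
Step 3: cell (0,5)='F' (+5 fires, +5 burnt)
  -> target ignites at step 3
Step 4: cell (0,5)='.' (+6 fires, +5 burnt)
Step 5: cell (0,5)='.' (+4 fires, +6 burnt)
Step 6: cell (0,5)='.' (+2 fires, +4 burnt)
Step 7: cell (0,5)='.' (+1 fires, +2 burnt)
Step 8: cell (0,5)='.' (+0 fires, +1 burnt)
  fire out at step 8

3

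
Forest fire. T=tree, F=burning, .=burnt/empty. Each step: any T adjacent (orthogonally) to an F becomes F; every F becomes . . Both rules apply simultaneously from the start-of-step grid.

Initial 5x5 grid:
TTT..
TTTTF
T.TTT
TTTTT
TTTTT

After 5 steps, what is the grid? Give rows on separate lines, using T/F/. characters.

Step 1: 2 trees catch fire, 1 burn out
  TTT..
  TTTF.
  T.TTF
  TTTTT
  TTTTT
Step 2: 3 trees catch fire, 2 burn out
  TTT..
  TTF..
  T.TF.
  TTTTF
  TTTTT
Step 3: 5 trees catch fire, 3 burn out
  TTF..
  TF...
  T.F..
  TTTF.
  TTTTF
Step 4: 4 trees catch fire, 5 burn out
  TF...
  F....
  T....
  TTF..
  TTTF.
Step 5: 4 trees catch fire, 4 burn out
  F....
  .....
  F....
  TF...
  TTF..

F....
.....
F....
TF...
TTF..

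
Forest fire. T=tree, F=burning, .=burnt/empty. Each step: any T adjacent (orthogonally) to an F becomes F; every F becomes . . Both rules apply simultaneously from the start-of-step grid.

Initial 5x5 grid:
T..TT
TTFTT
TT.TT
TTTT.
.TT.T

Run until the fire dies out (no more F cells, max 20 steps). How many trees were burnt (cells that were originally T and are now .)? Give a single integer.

Step 1: +2 fires, +1 burnt (F count now 2)
Step 2: +5 fires, +2 burnt (F count now 5)
Step 3: +6 fires, +5 burnt (F count now 6)
Step 4: +3 fires, +6 burnt (F count now 3)
Step 5: +1 fires, +3 burnt (F count now 1)
Step 6: +0 fires, +1 burnt (F count now 0)
Fire out after step 6
Initially T: 18, now '.': 24
Total burnt (originally-T cells now '.'): 17

Answer: 17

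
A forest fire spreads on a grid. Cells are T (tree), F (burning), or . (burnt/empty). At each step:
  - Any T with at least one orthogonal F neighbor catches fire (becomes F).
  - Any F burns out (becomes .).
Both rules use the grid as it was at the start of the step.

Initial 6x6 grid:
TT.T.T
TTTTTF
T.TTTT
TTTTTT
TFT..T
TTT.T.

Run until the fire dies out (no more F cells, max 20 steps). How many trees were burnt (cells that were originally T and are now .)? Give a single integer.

Answer: 26

Derivation:
Step 1: +7 fires, +2 burnt (F count now 7)
Step 2: +7 fires, +7 burnt (F count now 7)
Step 3: +8 fires, +7 burnt (F count now 8)
Step 4: +2 fires, +8 burnt (F count now 2)
Step 5: +2 fires, +2 burnt (F count now 2)
Step 6: +0 fires, +2 burnt (F count now 0)
Fire out after step 6
Initially T: 27, now '.': 35
Total burnt (originally-T cells now '.'): 26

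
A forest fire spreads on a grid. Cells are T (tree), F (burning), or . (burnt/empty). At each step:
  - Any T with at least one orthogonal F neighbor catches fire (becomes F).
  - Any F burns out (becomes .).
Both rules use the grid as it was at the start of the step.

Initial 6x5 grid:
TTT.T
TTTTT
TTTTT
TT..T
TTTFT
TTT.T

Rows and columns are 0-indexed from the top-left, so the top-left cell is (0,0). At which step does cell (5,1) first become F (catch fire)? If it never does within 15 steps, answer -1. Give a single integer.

Step 1: cell (5,1)='T' (+2 fires, +1 burnt)
Step 2: cell (5,1)='T' (+4 fires, +2 burnt)
Step 3: cell (5,1)='F' (+4 fires, +4 burnt)
  -> target ignites at step 3
Step 4: cell (5,1)='.' (+5 fires, +4 burnt)
Step 5: cell (5,1)='.' (+5 fires, +5 burnt)
Step 6: cell (5,1)='.' (+3 fires, +5 burnt)
Step 7: cell (5,1)='.' (+2 fires, +3 burnt)
Step 8: cell (5,1)='.' (+0 fires, +2 burnt)
  fire out at step 8

3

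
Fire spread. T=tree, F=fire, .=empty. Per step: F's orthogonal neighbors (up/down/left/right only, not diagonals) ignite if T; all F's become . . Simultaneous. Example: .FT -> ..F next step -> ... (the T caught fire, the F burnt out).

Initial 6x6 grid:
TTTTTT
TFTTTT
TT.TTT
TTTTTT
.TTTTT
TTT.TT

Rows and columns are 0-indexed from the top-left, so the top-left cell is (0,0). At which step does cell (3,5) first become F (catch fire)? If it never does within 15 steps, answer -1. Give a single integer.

Step 1: cell (3,5)='T' (+4 fires, +1 burnt)
Step 2: cell (3,5)='T' (+5 fires, +4 burnt)
Step 3: cell (3,5)='T' (+6 fires, +5 burnt)
Step 4: cell (3,5)='T' (+6 fires, +6 burnt)
Step 5: cell (3,5)='T' (+6 fires, +6 burnt)
Step 6: cell (3,5)='F' (+2 fires, +6 burnt)
  -> target ignites at step 6
Step 7: cell (3,5)='.' (+2 fires, +2 burnt)
Step 8: cell (3,5)='.' (+1 fires, +2 burnt)
Step 9: cell (3,5)='.' (+0 fires, +1 burnt)
  fire out at step 9

6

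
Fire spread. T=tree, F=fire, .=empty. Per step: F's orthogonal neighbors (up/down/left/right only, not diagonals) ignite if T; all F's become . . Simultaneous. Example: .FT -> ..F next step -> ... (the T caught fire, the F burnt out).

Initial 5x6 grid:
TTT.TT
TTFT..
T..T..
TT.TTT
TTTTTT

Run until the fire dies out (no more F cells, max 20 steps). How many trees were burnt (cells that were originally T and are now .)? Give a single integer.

Answer: 19

Derivation:
Step 1: +3 fires, +1 burnt (F count now 3)
Step 2: +3 fires, +3 burnt (F count now 3)
Step 3: +3 fires, +3 burnt (F count now 3)
Step 4: +3 fires, +3 burnt (F count now 3)
Step 5: +5 fires, +3 burnt (F count now 5)
Step 6: +2 fires, +5 burnt (F count now 2)
Step 7: +0 fires, +2 burnt (F count now 0)
Fire out after step 7
Initially T: 21, now '.': 28
Total burnt (originally-T cells now '.'): 19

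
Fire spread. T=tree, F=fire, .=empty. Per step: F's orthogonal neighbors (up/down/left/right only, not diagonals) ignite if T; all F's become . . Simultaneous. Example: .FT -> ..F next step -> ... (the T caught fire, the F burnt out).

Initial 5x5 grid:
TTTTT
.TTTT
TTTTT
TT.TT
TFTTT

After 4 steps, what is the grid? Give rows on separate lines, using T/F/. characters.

Step 1: 3 trees catch fire, 1 burn out
  TTTTT
  .TTTT
  TTTTT
  TF.TT
  F.FTT
Step 2: 3 trees catch fire, 3 burn out
  TTTTT
  .TTTT
  TFTTT
  F..TT
  ...FT
Step 3: 5 trees catch fire, 3 burn out
  TTTTT
  .FTTT
  F.FTT
  ...FT
  ....F
Step 4: 4 trees catch fire, 5 burn out
  TFTTT
  ..FTT
  ...FT
  ....F
  .....

TFTTT
..FTT
...FT
....F
.....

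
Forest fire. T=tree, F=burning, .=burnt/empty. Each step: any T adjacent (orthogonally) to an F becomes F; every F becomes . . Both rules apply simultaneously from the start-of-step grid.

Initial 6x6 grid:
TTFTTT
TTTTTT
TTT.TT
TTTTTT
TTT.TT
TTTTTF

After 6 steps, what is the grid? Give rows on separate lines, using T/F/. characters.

Step 1: 5 trees catch fire, 2 burn out
  TF.FTT
  TTFTTT
  TTT.TT
  TTTTTT
  TTT.TF
  TTTTF.
Step 2: 8 trees catch fire, 5 burn out
  F...FT
  TF.FTT
  TTF.TT
  TTTTTF
  TTT.F.
  TTTF..
Step 3: 8 trees catch fire, 8 burn out
  .....F
  F...FT
  TF..TF
  TTFTF.
  TTT...
  TTF...
Step 4: 7 trees catch fire, 8 burn out
  ......
  .....F
  F...F.
  TF.F..
  TTF...
  TF....
Step 5: 3 trees catch fire, 7 burn out
  ......
  ......
  ......
  F.....
  TF....
  F.....
Step 6: 1 trees catch fire, 3 burn out
  ......
  ......
  ......
  ......
  F.....
  ......

......
......
......
......
F.....
......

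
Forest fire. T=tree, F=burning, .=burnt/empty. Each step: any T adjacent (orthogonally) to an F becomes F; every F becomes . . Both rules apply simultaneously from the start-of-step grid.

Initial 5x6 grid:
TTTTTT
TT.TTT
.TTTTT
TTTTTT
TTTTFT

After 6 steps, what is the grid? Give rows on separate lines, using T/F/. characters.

Step 1: 3 trees catch fire, 1 burn out
  TTTTTT
  TT.TTT
  .TTTTT
  TTTTFT
  TTTF.F
Step 2: 4 trees catch fire, 3 burn out
  TTTTTT
  TT.TTT
  .TTTFT
  TTTF.F
  TTF...
Step 3: 5 trees catch fire, 4 burn out
  TTTTTT
  TT.TFT
  .TTF.F
  TTF...
  TF....
Step 4: 6 trees catch fire, 5 burn out
  TTTTFT
  TT.F.F
  .TF...
  TF....
  F.....
Step 5: 4 trees catch fire, 6 burn out
  TTTF.F
  TT....
  .F....
  F.....
  ......
Step 6: 2 trees catch fire, 4 burn out
  TTF...
  TF....
  ......
  ......
  ......

TTF...
TF....
......
......
......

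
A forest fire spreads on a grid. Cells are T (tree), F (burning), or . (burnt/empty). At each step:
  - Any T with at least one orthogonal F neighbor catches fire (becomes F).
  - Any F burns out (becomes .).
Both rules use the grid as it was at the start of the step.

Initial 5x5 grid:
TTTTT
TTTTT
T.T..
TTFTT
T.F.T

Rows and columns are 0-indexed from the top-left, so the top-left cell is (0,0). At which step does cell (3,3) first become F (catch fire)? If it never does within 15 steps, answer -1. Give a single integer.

Step 1: cell (3,3)='F' (+3 fires, +2 burnt)
  -> target ignites at step 1
Step 2: cell (3,3)='.' (+3 fires, +3 burnt)
Step 3: cell (3,3)='.' (+6 fires, +3 burnt)
Step 4: cell (3,3)='.' (+4 fires, +6 burnt)
Step 5: cell (3,3)='.' (+2 fires, +4 burnt)
Step 6: cell (3,3)='.' (+0 fires, +2 burnt)
  fire out at step 6

1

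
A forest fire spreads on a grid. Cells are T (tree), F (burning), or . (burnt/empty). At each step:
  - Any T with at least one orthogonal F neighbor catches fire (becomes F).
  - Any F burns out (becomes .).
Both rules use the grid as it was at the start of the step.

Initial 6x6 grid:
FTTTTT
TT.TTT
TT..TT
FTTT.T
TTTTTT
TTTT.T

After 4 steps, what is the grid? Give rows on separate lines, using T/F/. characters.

Step 1: 5 trees catch fire, 2 burn out
  .FTTTT
  FT.TTT
  FT..TT
  .FTT.T
  FTTTTT
  TTTT.T
Step 2: 6 trees catch fire, 5 burn out
  ..FTTT
  .F.TTT
  .F..TT
  ..FT.T
  .FTTTT
  FTTT.T
Step 3: 4 trees catch fire, 6 burn out
  ...FTT
  ...TTT
  ....TT
  ...F.T
  ..FTTT
  .FTT.T
Step 4: 4 trees catch fire, 4 burn out
  ....FT
  ...FTT
  ....TT
  .....T
  ...FTT
  ..FT.T

....FT
...FTT
....TT
.....T
...FTT
..FT.T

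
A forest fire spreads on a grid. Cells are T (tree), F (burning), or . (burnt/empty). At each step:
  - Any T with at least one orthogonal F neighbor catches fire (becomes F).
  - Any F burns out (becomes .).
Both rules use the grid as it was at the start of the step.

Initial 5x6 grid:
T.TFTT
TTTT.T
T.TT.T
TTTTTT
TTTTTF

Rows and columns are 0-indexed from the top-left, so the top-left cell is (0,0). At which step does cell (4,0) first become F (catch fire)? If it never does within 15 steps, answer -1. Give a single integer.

Step 1: cell (4,0)='T' (+5 fires, +2 burnt)
Step 2: cell (4,0)='T' (+6 fires, +5 burnt)
Step 3: cell (4,0)='T' (+5 fires, +6 burnt)
Step 4: cell (4,0)='T' (+3 fires, +5 burnt)
Step 5: cell (4,0)='F' (+4 fires, +3 burnt)
  -> target ignites at step 5
Step 6: cell (4,0)='.' (+1 fires, +4 burnt)
Step 7: cell (4,0)='.' (+0 fires, +1 burnt)
  fire out at step 7

5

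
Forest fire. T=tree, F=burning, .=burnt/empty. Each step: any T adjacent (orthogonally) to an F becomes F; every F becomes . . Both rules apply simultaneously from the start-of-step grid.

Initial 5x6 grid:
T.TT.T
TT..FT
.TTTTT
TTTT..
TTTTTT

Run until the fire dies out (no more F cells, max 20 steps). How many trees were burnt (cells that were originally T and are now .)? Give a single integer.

Step 1: +2 fires, +1 burnt (F count now 2)
Step 2: +3 fires, +2 burnt (F count now 3)
Step 3: +2 fires, +3 burnt (F count now 2)
Step 4: +3 fires, +2 burnt (F count now 3)
Step 5: +4 fires, +3 burnt (F count now 4)
Step 6: +4 fires, +4 burnt (F count now 4)
Step 7: +2 fires, +4 burnt (F count now 2)
Step 8: +0 fires, +2 burnt (F count now 0)
Fire out after step 8
Initially T: 22, now '.': 28
Total burnt (originally-T cells now '.'): 20

Answer: 20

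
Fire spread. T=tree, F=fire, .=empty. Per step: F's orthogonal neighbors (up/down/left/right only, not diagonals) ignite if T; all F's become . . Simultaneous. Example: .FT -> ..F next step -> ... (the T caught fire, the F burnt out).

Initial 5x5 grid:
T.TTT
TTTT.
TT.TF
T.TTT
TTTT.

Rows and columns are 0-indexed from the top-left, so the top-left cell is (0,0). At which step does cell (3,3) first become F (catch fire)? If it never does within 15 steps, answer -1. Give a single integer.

Step 1: cell (3,3)='T' (+2 fires, +1 burnt)
Step 2: cell (3,3)='F' (+2 fires, +2 burnt)
  -> target ignites at step 2
Step 3: cell (3,3)='.' (+4 fires, +2 burnt)
Step 4: cell (3,3)='.' (+4 fires, +4 burnt)
Step 5: cell (3,3)='.' (+3 fires, +4 burnt)
Step 6: cell (3,3)='.' (+3 fires, +3 burnt)
Step 7: cell (3,3)='.' (+1 fires, +3 burnt)
Step 8: cell (3,3)='.' (+0 fires, +1 burnt)
  fire out at step 8

2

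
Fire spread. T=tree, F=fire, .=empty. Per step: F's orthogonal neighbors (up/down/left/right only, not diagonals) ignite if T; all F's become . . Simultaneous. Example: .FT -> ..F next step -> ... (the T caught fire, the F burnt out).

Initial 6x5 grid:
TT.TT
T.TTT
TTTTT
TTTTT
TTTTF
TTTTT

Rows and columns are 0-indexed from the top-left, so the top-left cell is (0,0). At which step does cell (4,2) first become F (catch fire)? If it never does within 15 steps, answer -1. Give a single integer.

Step 1: cell (4,2)='T' (+3 fires, +1 burnt)
Step 2: cell (4,2)='F' (+4 fires, +3 burnt)
  -> target ignites at step 2
Step 3: cell (4,2)='.' (+5 fires, +4 burnt)
Step 4: cell (4,2)='.' (+6 fires, +5 burnt)
Step 5: cell (4,2)='.' (+5 fires, +6 burnt)
Step 6: cell (4,2)='.' (+1 fires, +5 burnt)
Step 7: cell (4,2)='.' (+1 fires, +1 burnt)
Step 8: cell (4,2)='.' (+1 fires, +1 burnt)
Step 9: cell (4,2)='.' (+1 fires, +1 burnt)
Step 10: cell (4,2)='.' (+0 fires, +1 burnt)
  fire out at step 10

2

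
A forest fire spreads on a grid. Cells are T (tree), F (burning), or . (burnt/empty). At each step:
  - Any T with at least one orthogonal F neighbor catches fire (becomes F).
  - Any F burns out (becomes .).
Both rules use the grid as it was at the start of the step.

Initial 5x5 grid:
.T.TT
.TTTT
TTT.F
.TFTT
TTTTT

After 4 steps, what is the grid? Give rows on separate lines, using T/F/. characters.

Step 1: 6 trees catch fire, 2 burn out
  .T.TT
  .TTTF
  TTF..
  .F.FF
  TTFTT
Step 2: 7 trees catch fire, 6 burn out
  .T.TF
  .TFF.
  TF...
  .....
  TF.FF
Step 3: 4 trees catch fire, 7 burn out
  .T.F.
  .F...
  F....
  .....
  F....
Step 4: 1 trees catch fire, 4 burn out
  .F...
  .....
  .....
  .....
  .....

.F...
.....
.....
.....
.....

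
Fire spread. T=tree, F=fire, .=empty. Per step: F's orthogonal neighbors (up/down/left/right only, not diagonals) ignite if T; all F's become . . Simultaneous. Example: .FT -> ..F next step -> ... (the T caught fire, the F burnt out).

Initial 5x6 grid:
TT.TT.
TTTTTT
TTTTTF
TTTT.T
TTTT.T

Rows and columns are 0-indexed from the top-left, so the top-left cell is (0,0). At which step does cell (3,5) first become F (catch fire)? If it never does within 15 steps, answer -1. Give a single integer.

Step 1: cell (3,5)='F' (+3 fires, +1 burnt)
  -> target ignites at step 1
Step 2: cell (3,5)='.' (+3 fires, +3 burnt)
Step 3: cell (3,5)='.' (+4 fires, +3 burnt)
Step 4: cell (3,5)='.' (+5 fires, +4 burnt)
Step 5: cell (3,5)='.' (+4 fires, +5 burnt)
Step 6: cell (3,5)='.' (+4 fires, +4 burnt)
Step 7: cell (3,5)='.' (+2 fires, +4 burnt)
Step 8: cell (3,5)='.' (+0 fires, +2 burnt)
  fire out at step 8

1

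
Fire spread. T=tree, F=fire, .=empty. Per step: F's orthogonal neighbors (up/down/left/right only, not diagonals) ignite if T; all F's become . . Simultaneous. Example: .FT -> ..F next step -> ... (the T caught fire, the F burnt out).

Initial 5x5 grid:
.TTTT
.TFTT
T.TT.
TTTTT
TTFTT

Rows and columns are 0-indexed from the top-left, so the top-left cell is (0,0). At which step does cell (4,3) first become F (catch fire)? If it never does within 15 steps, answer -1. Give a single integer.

Step 1: cell (4,3)='F' (+7 fires, +2 burnt)
  -> target ignites at step 1
Step 2: cell (4,3)='.' (+8 fires, +7 burnt)
Step 3: cell (4,3)='.' (+3 fires, +8 burnt)
Step 4: cell (4,3)='.' (+1 fires, +3 burnt)
Step 5: cell (4,3)='.' (+0 fires, +1 burnt)
  fire out at step 5

1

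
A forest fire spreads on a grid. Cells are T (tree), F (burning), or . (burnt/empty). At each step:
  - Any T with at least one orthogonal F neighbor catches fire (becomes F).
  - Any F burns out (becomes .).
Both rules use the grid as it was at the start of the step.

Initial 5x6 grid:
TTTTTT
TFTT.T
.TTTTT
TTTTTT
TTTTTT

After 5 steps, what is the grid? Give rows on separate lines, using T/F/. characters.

Step 1: 4 trees catch fire, 1 burn out
  TFTTTT
  F.FT.T
  .FTTTT
  TTTTTT
  TTTTTT
Step 2: 5 trees catch fire, 4 burn out
  F.FTTT
  ...F.T
  ..FTTT
  TFTTTT
  TTTTTT
Step 3: 5 trees catch fire, 5 burn out
  ...FTT
  .....T
  ...FTT
  F.FTTT
  TFTTTT
Step 4: 5 trees catch fire, 5 burn out
  ....FT
  .....T
  ....FT
  ...FTT
  F.FTTT
Step 5: 4 trees catch fire, 5 burn out
  .....F
  .....T
  .....F
  ....FT
  ...FTT

.....F
.....T
.....F
....FT
...FTT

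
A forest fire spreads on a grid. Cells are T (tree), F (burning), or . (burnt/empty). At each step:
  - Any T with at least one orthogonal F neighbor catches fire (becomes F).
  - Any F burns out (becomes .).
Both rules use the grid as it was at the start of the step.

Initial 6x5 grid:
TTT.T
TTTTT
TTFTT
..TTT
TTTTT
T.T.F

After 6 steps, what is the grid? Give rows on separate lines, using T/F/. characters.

Step 1: 5 trees catch fire, 2 burn out
  TTT.T
  TTFTT
  TF.FT
  ..FTT
  TTTTF
  T.T..
Step 2: 9 trees catch fire, 5 burn out
  TTF.T
  TF.FT
  F...F
  ...FF
  TTFF.
  T.T..
Step 3: 5 trees catch fire, 9 burn out
  TF..T
  F...F
  .....
  .....
  TF...
  T.F..
Step 4: 3 trees catch fire, 5 burn out
  F...F
  .....
  .....
  .....
  F....
  T....
Step 5: 1 trees catch fire, 3 burn out
  .....
  .....
  .....
  .....
  .....
  F....
Step 6: 0 trees catch fire, 1 burn out
  .....
  .....
  .....
  .....
  .....
  .....

.....
.....
.....
.....
.....
.....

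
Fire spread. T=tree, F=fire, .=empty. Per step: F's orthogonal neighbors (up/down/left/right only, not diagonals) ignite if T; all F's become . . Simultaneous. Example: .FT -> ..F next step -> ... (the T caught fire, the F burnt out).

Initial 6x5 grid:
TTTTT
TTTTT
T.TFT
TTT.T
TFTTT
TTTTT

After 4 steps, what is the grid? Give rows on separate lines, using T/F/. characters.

Step 1: 7 trees catch fire, 2 burn out
  TTTTT
  TTTFT
  T.F.F
  TFT.T
  F.FTT
  TFTTT
Step 2: 9 trees catch fire, 7 burn out
  TTTFT
  TTF.F
  T....
  F.F.F
  ...FT
  F.FTT
Step 3: 6 trees catch fire, 9 burn out
  TTF.F
  TF...
  F....
  .....
  ....F
  ...FT
Step 4: 3 trees catch fire, 6 burn out
  TF...
  F....
  .....
  .....
  .....
  ....F

TF...
F....
.....
.....
.....
....F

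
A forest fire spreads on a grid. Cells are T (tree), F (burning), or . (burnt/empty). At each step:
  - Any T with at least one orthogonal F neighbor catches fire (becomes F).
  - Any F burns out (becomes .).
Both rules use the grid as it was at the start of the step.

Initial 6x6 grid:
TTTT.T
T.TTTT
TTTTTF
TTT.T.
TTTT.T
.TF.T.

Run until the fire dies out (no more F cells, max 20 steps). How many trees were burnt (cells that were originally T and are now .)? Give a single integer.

Answer: 24

Derivation:
Step 1: +4 fires, +2 burnt (F count now 4)
Step 2: +7 fires, +4 burnt (F count now 7)
Step 3: +4 fires, +7 burnt (F count now 4)
Step 4: +4 fires, +4 burnt (F count now 4)
Step 5: +2 fires, +4 burnt (F count now 2)
Step 6: +2 fires, +2 burnt (F count now 2)
Step 7: +1 fires, +2 burnt (F count now 1)
Step 8: +0 fires, +1 burnt (F count now 0)
Fire out after step 8
Initially T: 26, now '.': 34
Total burnt (originally-T cells now '.'): 24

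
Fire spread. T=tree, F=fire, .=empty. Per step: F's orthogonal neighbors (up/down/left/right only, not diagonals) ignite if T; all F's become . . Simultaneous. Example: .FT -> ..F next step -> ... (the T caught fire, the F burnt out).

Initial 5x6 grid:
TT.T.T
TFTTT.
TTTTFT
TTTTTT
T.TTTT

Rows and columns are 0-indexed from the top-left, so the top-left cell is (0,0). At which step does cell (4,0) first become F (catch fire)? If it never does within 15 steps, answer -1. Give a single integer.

Step 1: cell (4,0)='T' (+8 fires, +2 burnt)
Step 2: cell (4,0)='T' (+8 fires, +8 burnt)
Step 3: cell (4,0)='T' (+5 fires, +8 burnt)
Step 4: cell (4,0)='F' (+2 fires, +5 burnt)
  -> target ignites at step 4
Step 5: cell (4,0)='.' (+0 fires, +2 burnt)
  fire out at step 5

4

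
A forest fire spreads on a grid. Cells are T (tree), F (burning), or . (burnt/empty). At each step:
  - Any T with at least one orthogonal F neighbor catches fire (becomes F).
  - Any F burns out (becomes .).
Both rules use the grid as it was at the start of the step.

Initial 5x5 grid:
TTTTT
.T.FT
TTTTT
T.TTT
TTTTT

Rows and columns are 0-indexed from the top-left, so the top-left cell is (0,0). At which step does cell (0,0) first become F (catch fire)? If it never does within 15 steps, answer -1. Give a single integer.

Step 1: cell (0,0)='T' (+3 fires, +1 burnt)
Step 2: cell (0,0)='T' (+5 fires, +3 burnt)
Step 3: cell (0,0)='T' (+5 fires, +5 burnt)
Step 4: cell (0,0)='F' (+5 fires, +5 burnt)
  -> target ignites at step 4
Step 5: cell (0,0)='.' (+2 fires, +5 burnt)
Step 6: cell (0,0)='.' (+1 fires, +2 burnt)
Step 7: cell (0,0)='.' (+0 fires, +1 burnt)
  fire out at step 7

4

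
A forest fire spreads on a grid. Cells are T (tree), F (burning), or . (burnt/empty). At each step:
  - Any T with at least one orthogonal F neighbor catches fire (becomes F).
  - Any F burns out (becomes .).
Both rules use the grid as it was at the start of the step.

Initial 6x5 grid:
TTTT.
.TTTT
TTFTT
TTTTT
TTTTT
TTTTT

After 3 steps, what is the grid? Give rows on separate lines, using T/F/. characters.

Step 1: 4 trees catch fire, 1 burn out
  TTTT.
  .TFTT
  TF.FT
  TTFTT
  TTTTT
  TTTTT
Step 2: 8 trees catch fire, 4 burn out
  TTFT.
  .F.FT
  F...F
  TF.FT
  TTFTT
  TTTTT
Step 3: 8 trees catch fire, 8 burn out
  TF.F.
  ....F
  .....
  F...F
  TF.FT
  TTFTT

TF.F.
....F
.....
F...F
TF.FT
TTFTT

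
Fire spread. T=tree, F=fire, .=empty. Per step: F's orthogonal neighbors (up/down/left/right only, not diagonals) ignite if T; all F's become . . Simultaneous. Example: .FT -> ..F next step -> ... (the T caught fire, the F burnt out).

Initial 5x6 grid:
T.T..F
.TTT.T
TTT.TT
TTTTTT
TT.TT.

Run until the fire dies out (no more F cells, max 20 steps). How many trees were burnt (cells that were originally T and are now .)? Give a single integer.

Step 1: +1 fires, +1 burnt (F count now 1)
Step 2: +1 fires, +1 burnt (F count now 1)
Step 3: +2 fires, +1 burnt (F count now 2)
Step 4: +1 fires, +2 burnt (F count now 1)
Step 5: +2 fires, +1 burnt (F count now 2)
Step 6: +2 fires, +2 burnt (F count now 2)
Step 7: +2 fires, +2 burnt (F count now 2)
Step 8: +4 fires, +2 burnt (F count now 4)
Step 9: +5 fires, +4 burnt (F count now 5)
Step 10: +0 fires, +5 burnt (F count now 0)
Fire out after step 10
Initially T: 21, now '.': 29
Total burnt (originally-T cells now '.'): 20

Answer: 20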